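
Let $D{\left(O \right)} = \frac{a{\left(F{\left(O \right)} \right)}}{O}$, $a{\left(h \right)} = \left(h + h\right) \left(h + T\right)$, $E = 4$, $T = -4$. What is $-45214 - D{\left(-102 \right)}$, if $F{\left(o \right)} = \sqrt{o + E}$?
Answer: $- \frac{2306012}{51} - \frac{28 i \sqrt{2}}{51} \approx -45216.0 - 0.77643 i$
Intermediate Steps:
$F{\left(o \right)} = \sqrt{4 + o}$ ($F{\left(o \right)} = \sqrt{o + 4} = \sqrt{4 + o}$)
$a{\left(h \right)} = 2 h \left(-4 + h\right)$ ($a{\left(h \right)} = \left(h + h\right) \left(h - 4\right) = 2 h \left(-4 + h\right)$)
$D{\left(O \right)} = \frac{2 \sqrt{4 + O} \left(-4 + \sqrt{4 + O}\right)}{O}$
$-45214 - D{\left(-102 \right)} = -45214 - \frac{2 \left(4 - 102 - 4 \sqrt{4 - 102}\right)}{-102} = -45214 - 2 \left(- \frac{1}{102}\right) \left(4 - 102 - 4 \sqrt{-98}\right) = -45214 - 2 \left(- \frac{1}{102}\right) \left(4 - 102 - 4 \cdot 7 i \sqrt{2}\right) = -45214 - 2 \left(- \frac{1}{102}\right) \left(4 - 102 - 28 i \sqrt{2}\right) = -45214 - 2 \left(- \frac{1}{102}\right) \left(-98 - 28 i \sqrt{2}\right) = -45214 - \left(\frac{98}{51} + \frac{28 i \sqrt{2}}{51}\right) = - \frac{2306012}{51} - \frac{28 i \sqrt{2}}{51}$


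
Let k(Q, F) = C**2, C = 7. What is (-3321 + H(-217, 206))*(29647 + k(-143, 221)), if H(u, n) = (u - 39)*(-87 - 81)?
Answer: 1178545152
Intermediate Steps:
k(Q, F) = 49 (k(Q, F) = 7**2 = 49)
H(u, n) = 6552 - 168*u (H(u, n) = (-39 + u)*(-168) = 6552 - 168*u)
(-3321 + H(-217, 206))*(29647 + k(-143, 221)) = (-3321 + (6552 - 168*(-217)))*(29647 + 49) = (-3321 + (6552 + 36456))*29696 = (-3321 + 43008)*29696 = 39687*29696 = 1178545152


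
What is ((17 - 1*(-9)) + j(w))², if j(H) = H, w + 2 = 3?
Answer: 729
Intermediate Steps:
w = 1 (w = -2 + 3 = 1)
((17 - 1*(-9)) + j(w))² = ((17 - 1*(-9)) + 1)² = ((17 + 9) + 1)² = (26 + 1)² = 27² = 729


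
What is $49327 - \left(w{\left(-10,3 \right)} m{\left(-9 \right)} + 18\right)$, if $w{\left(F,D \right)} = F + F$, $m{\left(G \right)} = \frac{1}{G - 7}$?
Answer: $\frac{197231}{4} \approx 49308.0$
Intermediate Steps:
$m{\left(G \right)} = \frac{1}{-7 + G}$
$w{\left(F,D \right)} = 2 F$
$49327 - \left(w{\left(-10,3 \right)} m{\left(-9 \right)} + 18\right) = 49327 - \left(\frac{2 \left(-10\right)}{-7 - 9} + 18\right) = 49327 - \left(- \frac{20}{-16} + 18\right) = 49327 - \left(\left(-20\right) \left(- \frac{1}{16}\right) + 18\right) = 49327 - \left(\frac{5}{4} + 18\right) = 49327 - \frac{77}{4} = \frac{197231}{4}$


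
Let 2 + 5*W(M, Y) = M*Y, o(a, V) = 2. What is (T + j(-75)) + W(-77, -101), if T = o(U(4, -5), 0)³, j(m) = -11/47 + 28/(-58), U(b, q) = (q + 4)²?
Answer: 2129392/1363 ≈ 1562.3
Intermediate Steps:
U(b, q) = (4 + q)²
W(M, Y) = -⅖ + M*Y/5 (W(M, Y) = -⅖ + (M*Y)/5 = -⅖ + M*Y/5)
j(m) = -977/1363 (j(m) = -11*1/47 + 28*(-1/58) = -11/47 - 14/29 = -977/1363)
T = 8 (T = 2³ = 8)
(T + j(-75)) + W(-77, -101) = (8 - 977/1363) + (-⅖ + (⅕)*(-77)*(-101)) = 9927/1363 + (-⅖ + 7777/5) = 9927/1363 + 1555 = 2129392/1363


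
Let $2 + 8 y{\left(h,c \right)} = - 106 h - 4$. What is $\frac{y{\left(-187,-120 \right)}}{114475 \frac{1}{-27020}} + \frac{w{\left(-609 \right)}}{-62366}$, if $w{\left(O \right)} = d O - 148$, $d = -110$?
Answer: $- \frac{418171706359}{713934785} \approx -585.73$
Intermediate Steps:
$y{\left(h,c \right)} = - \frac{3}{4} - \frac{53 h}{4}$ ($y{\left(h,c \right)} = - \frac{1}{4} + \frac{- 106 h - 4}{8} = - \frac{1}{4} + \frac{-4 - 106 h}{8} = - \frac{1}{4} - \left(\frac{1}{2} + \frac{53 h}{4}\right) = - \frac{3}{4} - \frac{53 h}{4}$)
$w{\left(O \right)} = -148 - 110 O$ ($w{\left(O \right)} = - 110 O - 148 = -148 - 110 O$)
$\frac{y{\left(-187,-120 \right)}}{114475 \frac{1}{-27020}} + \frac{w{\left(-609 \right)}}{-62366} = \frac{- \frac{3}{4} - - \frac{9911}{4}}{114475 \frac{1}{-27020}} + \frac{-148 - -66990}{-62366} = \frac{- \frac{3}{4} + \frac{9911}{4}}{114475 \left(- \frac{1}{27020}\right)} + \left(-148 + 66990\right) \left(- \frac{1}{62366}\right) = \frac{2477}{- \frac{22895}{5404}} + 66842 \left(- \frac{1}{62366}\right) = 2477 \left(- \frac{5404}{22895}\right) - \frac{33421}{31183} = - \frac{13385708}{22895} - \frac{33421}{31183} = - \frac{418171706359}{713934785}$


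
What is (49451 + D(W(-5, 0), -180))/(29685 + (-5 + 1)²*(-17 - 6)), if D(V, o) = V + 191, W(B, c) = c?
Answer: 49642/29317 ≈ 1.6933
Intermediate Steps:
D(V, o) = 191 + V
(49451 + D(W(-5, 0), -180))/(29685 + (-5 + 1)²*(-17 - 6)) = (49451 + (191 + 0))/(29685 + (-5 + 1)²*(-17 - 6)) = (49451 + 191)/(29685 + (-4)²*(-23)) = 49642/(29685 + 16*(-23)) = 49642/(29685 - 368) = 49642/29317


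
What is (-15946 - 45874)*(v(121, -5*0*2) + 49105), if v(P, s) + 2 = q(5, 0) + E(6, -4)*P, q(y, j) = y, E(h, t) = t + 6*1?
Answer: -3050817000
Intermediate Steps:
E(h, t) = 6 + t (E(h, t) = t + 6 = 6 + t)
v(P, s) = 3 + 2*P (v(P, s) = -2 + (5 + (6 - 4)*P) = -2 + (5 + 2*P) = 3 + 2*P)
(-15946 - 45874)*(v(121, -5*0*2) + 49105) = (-15946 - 45874)*((3 + 2*121) + 49105) = -61820*((3 + 242) + 49105) = -61820*(245 + 49105) = -61820*49350 = -3050817000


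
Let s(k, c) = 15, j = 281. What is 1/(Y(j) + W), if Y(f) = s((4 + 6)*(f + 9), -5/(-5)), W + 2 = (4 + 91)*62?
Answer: 1/5903 ≈ 0.00016941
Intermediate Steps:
W = 5888 (W = -2 + (4 + 91)*62 = -2 + 95*62 = -2 + 5890 = 5888)
Y(f) = 15
1/(Y(j) + W) = 1/(15 + 5888) = 1/5903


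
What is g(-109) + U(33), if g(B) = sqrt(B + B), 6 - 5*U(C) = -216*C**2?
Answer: 47046 + I*sqrt(218) ≈ 47046.0 + 14.765*I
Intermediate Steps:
U(C) = 6/5 + 216*C**2/5 (U(C) = 6/5 - (-216)*C**2/5 = 6/5 + 216*C**2/5)
g(B) = sqrt(2)*sqrt(B) (g(B) = sqrt(2*B) = sqrt(2)*sqrt(B))
g(-109) + U(33) = sqrt(2)*sqrt(-109) + (6/5 + (216/5)*33**2) = sqrt(2)*(I*sqrt(109)) + (6/5 + (216/5)*1089) = I*sqrt(218) + (6/5 + 235224/5) = I*sqrt(218) + 47046 = 47046 + I*sqrt(218)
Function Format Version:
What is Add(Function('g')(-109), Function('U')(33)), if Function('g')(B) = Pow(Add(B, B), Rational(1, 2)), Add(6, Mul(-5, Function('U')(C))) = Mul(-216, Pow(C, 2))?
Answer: Add(47046, Mul(I, Pow(218, Rational(1, 2)))) ≈ Add(47046., Mul(14.765, I))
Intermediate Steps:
Function('U')(C) = Add(Rational(6, 5), Mul(Rational(216, 5), Pow(C, 2))) (Function('U')(C) = Add(Rational(6, 5), Mul(Rational(-1, 5), Mul(-216, Pow(C, 2)))) = Add(Rational(6, 5), Mul(Rational(216, 5), Pow(C, 2))))
Function('g')(B) = Mul(Pow(2, Rational(1, 2)), Pow(B, Rational(1, 2))) (Function('g')(B) = Pow(Mul(2, B), Rational(1, 2)) = Mul(Pow(2, Rational(1, 2)), Pow(B, Rational(1, 2))))
Add(Function('g')(-109), Function('U')(33)) = Add(Mul(Pow(2, Rational(1, 2)), Pow(-109, Rational(1, 2))), Add(Rational(6, 5), Mul(Rational(216, 5), Pow(33, 2)))) = Add(Mul(Pow(2, Rational(1, 2)), Mul(I, Pow(109, Rational(1, 2)))), Add(Rational(6, 5), Mul(Rational(216, 5), 1089))) = Add(Mul(I, Pow(218, Rational(1, 2))), Add(Rational(6, 5), Rational(235224, 5))) = Add(Mul(I, Pow(218, Rational(1, 2))), 47046) = Add(47046, Mul(I, Pow(218, Rational(1, 2))))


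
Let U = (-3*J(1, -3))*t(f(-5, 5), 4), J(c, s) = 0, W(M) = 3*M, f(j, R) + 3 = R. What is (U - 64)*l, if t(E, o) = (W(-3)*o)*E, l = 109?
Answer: -6976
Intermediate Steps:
f(j, R) = -3 + R
t(E, o) = -9*E*o (t(E, o) = ((3*(-3))*o)*E = (-9*o)*E = -9*E*o)
U = 0 (U = (-3*0)*(-9*(-3 + 5)*4) = 0*(-9*2*4) = 0*(-72) = 0)
(U - 64)*l = (0 - 64)*109 = -64*109 = -6976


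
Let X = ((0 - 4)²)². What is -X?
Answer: -256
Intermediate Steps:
X = 256 (X = ((-4)²)² = 16² = 256)
-X = -1*256 = -256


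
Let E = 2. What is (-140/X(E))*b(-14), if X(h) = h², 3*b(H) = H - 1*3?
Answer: 595/3 ≈ 198.33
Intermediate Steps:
b(H) = -1 + H/3 (b(H) = (H - 1*3)/3 = (H - 3)/3 = (-3 + H)/3 = -1 + H/3)
(-140/X(E))*b(-14) = (-140/(2²))*(-1 + (⅓)*(-14)) = (-140/4)*(-1 - 14/3) = -140*¼*(-17/3) = -35*(-17/3) = 595/3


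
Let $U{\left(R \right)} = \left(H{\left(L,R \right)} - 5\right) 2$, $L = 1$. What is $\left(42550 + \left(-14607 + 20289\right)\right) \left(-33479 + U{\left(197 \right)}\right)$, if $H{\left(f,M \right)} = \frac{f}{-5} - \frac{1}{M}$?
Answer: $- \frac{1591032312008}{985} \approx -1.6153 \cdot 10^{9}$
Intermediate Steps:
$H{\left(f,M \right)} = - \frac{1}{M} - \frac{f}{5}$ ($H{\left(f,M \right)} = f \left(- \frac{1}{5}\right) - \frac{1}{M} = - \frac{f}{5} - \frac{1}{M} = - \frac{1}{M} - \frac{f}{5}$)
$U{\left(R \right)} = - \frac{52}{5} - \frac{2}{R}$ ($U{\left(R \right)} = \left(\left(- \frac{1}{R} - \frac{1}{5}\right) - 5\right) 2 = \left(\left(- \frac{1}{5} - \frac{1}{R}\right) - 5\right) 2 = \left(- \frac{26}{5} - \frac{1}{R}\right) 2 = - \frac{52}{5} - \frac{2}{R}$)
$\left(42550 + \left(-14607 + 20289\right)\right) \left(-33479 + U{\left(197 \right)}\right) = \left(42550 + \left(-14607 + 20289\right)\right) \left(-33479 - \left(\frac{52}{5} + \frac{2}{197}\right)\right) = \left(42550 + 5682\right) \left(-33479 - \frac{10254}{985}\right) = 48232 \left(-33479 - \frac{10254}{985}\right) = 48232 \left(- \frac{32987069}{985}\right) = - \frac{1591032312008}{985}$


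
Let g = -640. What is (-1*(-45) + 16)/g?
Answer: -61/640 ≈ -0.095312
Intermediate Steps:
(-1*(-45) + 16)/g = (-1*(-45) + 16)/(-640) = (45 + 16)*(-1/640) = 61*(-1/640) = -61/640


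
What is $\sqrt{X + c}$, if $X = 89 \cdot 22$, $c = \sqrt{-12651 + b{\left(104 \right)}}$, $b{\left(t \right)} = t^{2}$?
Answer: $\sqrt{1958 + i \sqrt{1835}} \approx 44.252 + 0.484 i$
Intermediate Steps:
$c = i \sqrt{1835}$ ($c = \sqrt{-12651 + 104^{2}} = \sqrt{-12651 + 10816} = \sqrt{-1835} = i \sqrt{1835} \approx 42.837 i$)
$X = 1958$
$\sqrt{X + c} = \sqrt{1958 + i \sqrt{1835}}$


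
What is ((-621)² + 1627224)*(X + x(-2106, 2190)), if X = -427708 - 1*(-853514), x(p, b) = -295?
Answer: 856496199015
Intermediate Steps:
X = 425806 (X = -427708 + 853514 = 425806)
((-621)² + 1627224)*(X + x(-2106, 2190)) = ((-621)² + 1627224)*(425806 - 295) = (385641 + 1627224)*425511 = 2012865*425511 = 856496199015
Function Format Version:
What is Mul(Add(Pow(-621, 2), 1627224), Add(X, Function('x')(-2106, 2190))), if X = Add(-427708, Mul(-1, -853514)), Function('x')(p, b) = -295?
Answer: 856496199015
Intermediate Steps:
X = 425806 (X = Add(-427708, 853514) = 425806)
Mul(Add(Pow(-621, 2), 1627224), Add(X, Function('x')(-2106, 2190))) = Mul(Add(Pow(-621, 2), 1627224), Add(425806, -295)) = Mul(Add(385641, 1627224), 425511) = Mul(2012865, 425511) = 856496199015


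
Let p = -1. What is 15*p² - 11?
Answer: 4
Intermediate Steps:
15*p² - 11 = 15*(-1)² - 11 = 15*1 - 11 = 15 - 11 = 4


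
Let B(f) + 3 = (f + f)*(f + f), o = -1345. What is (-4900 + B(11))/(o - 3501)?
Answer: 4419/4846 ≈ 0.91189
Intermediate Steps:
B(f) = -3 + 4*f**2 (B(f) = -3 + (f + f)*(f + f) = -3 + (2*f)*(2*f) = -3 + 4*f**2)
(-4900 + B(11))/(o - 3501) = (-4900 + (-3 + 4*11**2))/(-1345 - 3501) = (-4900 + (-3 + 4*121))/(-4846) = (-4900 + (-3 + 484))*(-1/4846) = (-4900 + 481)*(-1/4846) = -4419*(-1/4846) = 4419/4846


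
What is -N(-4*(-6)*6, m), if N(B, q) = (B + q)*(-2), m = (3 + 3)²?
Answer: 360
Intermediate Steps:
m = 36 (m = 6² = 36)
N(B, q) = -2*B - 2*q
-N(-4*(-6)*6, m) = -(-2*(-4*(-6))*6 - 2*36) = -(-48*6 - 72) = -(-2*144 - 72) = -(-288 - 72) = -1*(-360) = 360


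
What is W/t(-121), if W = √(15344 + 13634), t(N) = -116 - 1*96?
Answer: -√28978/212 ≈ -0.80297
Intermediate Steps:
t(N) = -212 (t(N) = -116 - 96 = -212)
W = √28978 ≈ 170.23
W/t(-121) = √28978/(-212) = √28978*(-1/212) = -√28978/212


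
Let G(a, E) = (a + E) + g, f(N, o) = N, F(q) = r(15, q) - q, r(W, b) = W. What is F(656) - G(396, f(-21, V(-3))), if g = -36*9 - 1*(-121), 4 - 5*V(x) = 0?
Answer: -813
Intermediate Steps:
V(x) = ⅘ (V(x) = ⅘ - ⅕*0 = ⅘ + 0 = ⅘)
F(q) = 15 - q
g = -203 (g = -324 + 121 = -203)
G(a, E) = -203 + E + a (G(a, E) = (a + E) - 203 = (E + a) - 203 = -203 + E + a)
F(656) - G(396, f(-21, V(-3))) = (15 - 1*656) - (-203 - 21 + 396) = (15 - 656) - 1*172 = -641 - 172 = -813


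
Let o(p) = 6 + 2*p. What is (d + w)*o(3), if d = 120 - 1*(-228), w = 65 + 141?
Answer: 6648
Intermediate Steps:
w = 206
d = 348 (d = 120 + 228 = 348)
(d + w)*o(3) = (348 + 206)*(6 + 2*3) = 554*(6 + 6) = 554*12 = 6648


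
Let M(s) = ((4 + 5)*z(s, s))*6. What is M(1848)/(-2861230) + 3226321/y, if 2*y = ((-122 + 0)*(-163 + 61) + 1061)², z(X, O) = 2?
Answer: 1844279528696/52184550508075 ≈ 0.035342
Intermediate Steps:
y = 182385025/2 (y = ((-122 + 0)*(-163 + 61) + 1061)²/2 = (-122*(-102) + 1061)²/2 = (12444 + 1061)²/2 = (½)*13505² = (½)*182385025 = 182385025/2 ≈ 9.1193e+7)
M(s) = 108 (M(s) = ((4 + 5)*2)*6 = (9*2)*6 = 18*6 = 108)
M(1848)/(-2861230) + 3226321/y = 108/(-2861230) + 3226321/(182385025/2) = 108*(-1/2861230) + 3226321*(2/182385025) = -54/1430615 + 6452642/182385025 = 1844279528696/52184550508075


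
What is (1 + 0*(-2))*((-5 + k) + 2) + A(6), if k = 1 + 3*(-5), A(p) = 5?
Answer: -12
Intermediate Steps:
k = -14 (k = 1 - 15 = -14)
(1 + 0*(-2))*((-5 + k) + 2) + A(6) = (1 + 0*(-2))*((-5 - 14) + 2) + 5 = (1 + 0)*(-19 + 2) + 5 = 1*(-17) + 5 = -17 + 5 = -12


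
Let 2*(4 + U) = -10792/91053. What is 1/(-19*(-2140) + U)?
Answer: 91053/3701845372 ≈ 2.4597e-5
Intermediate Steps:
U = -369608/91053 (U = -4 + (-10792/91053)/2 = -4 + (-10792*1/91053)/2 = -4 + (1/2)*(-10792/91053) = -4 - 5396/91053 = -369608/91053 ≈ -4.0593)
1/(-19*(-2140) + U) = 1/(-19*(-2140) - 369608/91053) = 1/(40660 - 369608/91053) = 1/(3701845372/91053) = 91053/3701845372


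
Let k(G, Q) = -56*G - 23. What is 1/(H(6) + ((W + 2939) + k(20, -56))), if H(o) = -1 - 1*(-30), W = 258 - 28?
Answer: 1/2055 ≈ 0.00048662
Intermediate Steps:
W = 230
k(G, Q) = -23 - 56*G
H(o) = 29 (H(o) = -1 + 30 = 29)
1/(H(6) + ((W + 2939) + k(20, -56))) = 1/(29 + ((230 + 2939) + (-23 - 56*20))) = 1/(29 + (3169 + (-23 - 1120))) = 1/(29 + (3169 - 1143)) = 1/(29 + 2026) = 1/2055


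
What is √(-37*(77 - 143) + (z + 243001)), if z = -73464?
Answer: √171979 ≈ 414.70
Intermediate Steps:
√(-37*(77 - 143) + (z + 243001)) = √(-37*(77 - 143) + (-73464 + 243001)) = √(-37*(-66) + 169537) = √(2442 + 169537) = √171979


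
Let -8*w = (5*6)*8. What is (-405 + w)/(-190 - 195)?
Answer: 87/77 ≈ 1.1299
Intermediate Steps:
w = -30 (w = -5*6*8/8 = -15*8/4 = -⅛*240 = -30)
(-405 + w)/(-190 - 195) = (-405 - 30)/(-190 - 195) = -435/(-385) = -435*(-1/385) = 87/77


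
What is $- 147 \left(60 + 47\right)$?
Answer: $-15729$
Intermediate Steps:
$- 147 \left(60 + 47\right) = \left(-147\right) 107 = -15729$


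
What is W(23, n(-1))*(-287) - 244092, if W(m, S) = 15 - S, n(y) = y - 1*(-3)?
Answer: -247823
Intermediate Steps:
n(y) = 3 + y (n(y) = y + 3 = 3 + y)
W(23, n(-1))*(-287) - 244092 = (15 - (3 - 1))*(-287) - 244092 = (15 - 1*2)*(-287) - 244092 = (15 - 2)*(-287) - 244092 = 13*(-287) - 244092 = -3731 - 244092 = -247823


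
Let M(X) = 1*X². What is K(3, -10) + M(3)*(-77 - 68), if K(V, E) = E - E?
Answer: -1305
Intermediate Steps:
M(X) = X²
K(V, E) = 0
K(3, -10) + M(3)*(-77 - 68) = 0 + 3²*(-77 - 68) = 0 + 9*(-145) = 0 - 1305 = -1305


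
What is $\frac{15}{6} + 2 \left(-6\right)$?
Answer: $- \frac{19}{2} \approx -9.5$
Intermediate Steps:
$\frac{15}{6} + 2 \left(-6\right) = 15 \cdot \frac{1}{6} - 12 = \frac{5}{2} - 12 = - \frac{19}{2}$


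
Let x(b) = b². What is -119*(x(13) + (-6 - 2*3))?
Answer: -18683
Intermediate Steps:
-119*(x(13) + (-6 - 2*3)) = -119*(13² + (-6 - 2*3)) = -119*(169 + (-6 - 6)) = -119*(169 - 12) = -119*157 = -18683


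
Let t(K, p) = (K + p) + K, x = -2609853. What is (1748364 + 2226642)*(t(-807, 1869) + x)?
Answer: -10373167707588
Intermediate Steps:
t(K, p) = p + 2*K
(1748364 + 2226642)*(t(-807, 1869) + x) = (1748364 + 2226642)*((1869 + 2*(-807)) - 2609853) = 3975006*((1869 - 1614) - 2609853) = 3975006*(255 - 2609853) = 3975006*(-2609598) = -10373167707588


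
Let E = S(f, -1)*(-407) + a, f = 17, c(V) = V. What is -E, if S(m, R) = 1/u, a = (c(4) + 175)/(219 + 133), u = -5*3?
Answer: -145949/5280 ≈ -27.642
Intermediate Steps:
u = -15
a = 179/352 (a = (4 + 175)/(219 + 133) = 179/352 ≈ 0.50852)
S(m, R) = -1/15 (S(m, R) = 1/(-15) = -1/15)
E = 145949/5280 (E = -1/15*(-407) + 179/352 = 407/15 + 179/352 = 145949/5280 ≈ 27.642)
-E = -1*145949/5280 = -145949/5280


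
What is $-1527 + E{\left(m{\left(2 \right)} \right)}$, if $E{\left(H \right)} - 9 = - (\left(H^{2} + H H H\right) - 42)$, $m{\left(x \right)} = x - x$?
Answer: $-1476$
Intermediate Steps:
$m{\left(x \right)} = 0$
$E{\left(H \right)} = 51 - H^{2} - H^{3}$ ($E{\left(H \right)} = 9 - \left(\left(H^{2} + H H H\right) - 42\right) = 9 - \left(\left(H^{2} + H^{2} H\right) - 42\right) = 9 - \left(\left(H^{2} + H^{3}\right) - 42\right) = 9 - \left(-42 + H^{2} + H^{3}\right) = 51 - H^{2} - H^{3}$)
$-1527 + E{\left(m{\left(2 \right)} \right)} = -1527 - -51 = -1527 + \left(51 + 0 + 0\right) = -1527 + 51 = -1476$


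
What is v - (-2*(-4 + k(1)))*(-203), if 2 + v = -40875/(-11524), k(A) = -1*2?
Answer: 28090291/11524 ≈ 2437.5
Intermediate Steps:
k(A) = -2
v = 17827/11524 (v = -2 - 40875/(-11524) = -2 - 40875*(-1/11524) = -2 + 40875/11524 = 17827/11524 ≈ 1.5469)
v - (-2*(-4 + k(1)))*(-203) = 17827/11524 - (-2*(-4 - 2))*(-203) = 17827/11524 - (-2*(-6))*(-203) = 17827/11524 - 12*(-203) = 17827/11524 - 1*(-2436) = 17827/11524 + 2436 = 28090291/11524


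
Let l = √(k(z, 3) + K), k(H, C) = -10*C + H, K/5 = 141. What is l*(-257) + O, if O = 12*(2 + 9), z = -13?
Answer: 132 - 257*√662 ≈ -6480.4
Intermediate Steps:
K = 705 (K = 5*141 = 705)
k(H, C) = H - 10*C
l = √662 (l = √((-13 - 10*3) + 705) = √((-13 - 30) + 705) = √(-43 + 705) = √662 ≈ 25.729)
O = 132 (O = 12*11 = 132)
l*(-257) + O = √662*(-257) + 132 = -257*√662 + 132 = 132 - 257*√662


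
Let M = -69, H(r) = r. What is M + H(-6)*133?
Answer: -867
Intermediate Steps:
M + H(-6)*133 = -69 - 6*133 = -69 - 798 = -867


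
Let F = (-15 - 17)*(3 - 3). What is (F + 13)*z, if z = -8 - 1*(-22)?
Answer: 182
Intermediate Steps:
z = 14 (z = -8 + 22 = 14)
F = 0 (F = -32*0 = 0)
(F + 13)*z = (0 + 13)*14 = 13*14 = 182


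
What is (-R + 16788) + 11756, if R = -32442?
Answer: 60986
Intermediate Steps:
(-R + 16788) + 11756 = (-1*(-32442) + 16788) + 11756 = (32442 + 16788) + 11756 = 49230 + 11756 = 60986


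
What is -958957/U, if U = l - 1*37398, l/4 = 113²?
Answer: -958957/13678 ≈ -70.109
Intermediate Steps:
l = 51076 (l = 4*113² = 4*12769 = 51076)
U = 13678 (U = 51076 - 1*37398 = 51076 - 37398 = 13678)
-958957/U = -958957/13678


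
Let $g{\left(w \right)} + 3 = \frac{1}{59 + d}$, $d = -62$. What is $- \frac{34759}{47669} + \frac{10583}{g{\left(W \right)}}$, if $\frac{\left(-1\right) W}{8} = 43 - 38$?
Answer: $- \frac{1513790671}{476690} \approx -3175.6$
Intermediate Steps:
$W = -40$ ($W = - 8 \left(43 - 38\right) = \left(-8\right) 5 = -40$)
$g{\left(w \right)} = - \frac{10}{3}$ ($g{\left(w \right)} = -3 + \frac{1}{59 - 62} = -3 + \frac{1}{-3} = -3 - \frac{1}{3} = - \frac{10}{3}$)
$- \frac{34759}{47669} + \frac{10583}{g{\left(W \right)}} = - \frac{34759}{47669} + \frac{10583}{- \frac{10}{3}} = \left(-34759\right) \frac{1}{47669} + 10583 \left(- \frac{3}{10}\right) = - \frac{34759}{47669} - \frac{31749}{10} = - \frac{1513790671}{476690}$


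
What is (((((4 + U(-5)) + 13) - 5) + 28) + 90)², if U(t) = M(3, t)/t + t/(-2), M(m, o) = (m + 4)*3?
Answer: 1646089/100 ≈ 16461.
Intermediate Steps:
M(m, o) = 12 + 3*m (M(m, o) = (4 + m)*3 = 12 + 3*m)
U(t) = 21/t - t/2 (U(t) = (12 + 3*3)/t + t/(-2) = (12 + 9)/t + t*(-½) = 21/t - t/2)
(((((4 + U(-5)) + 13) - 5) + 28) + 90)² = (((((4 + (21/(-5) - ½*(-5))) + 13) - 5) + 28) + 90)² = (((((4 + (21*(-⅕) + 5/2)) + 13) - 5) + 28) + 90)² = (((((4 + (-21/5 + 5/2)) + 13) - 5) + 28) + 90)² = (((((4 - 17/10) + 13) - 5) + 28) + 90)² = ((((23/10 + 13) - 5) + 28) + 90)² = (((153/10 - 5) + 28) + 90)² = ((103/10 + 28) + 90)² = (383/10 + 90)² = (1283/10)² = 1646089/100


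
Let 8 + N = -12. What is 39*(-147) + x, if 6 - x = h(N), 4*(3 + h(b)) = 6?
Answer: -11451/2 ≈ -5725.5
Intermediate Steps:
N = -20 (N = -8 - 12 = -20)
h(b) = -3/2 (h(b) = -3 + (1/4)*6 = -3 + 3/2 = -3/2)
x = 15/2 (x = 6 - 1*(-3/2) = 6 + 3/2 = 15/2 ≈ 7.5000)
39*(-147) + x = 39*(-147) + 15/2 = -5733 + 15/2 = -11451/2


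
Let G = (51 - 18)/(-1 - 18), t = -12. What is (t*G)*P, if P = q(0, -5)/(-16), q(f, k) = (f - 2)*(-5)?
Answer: -495/38 ≈ -13.026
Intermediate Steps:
q(f, k) = 10 - 5*f (q(f, k) = (-2 + f)*(-5) = 10 - 5*f)
P = -5/8 (P = (10 - 5*0)/(-16) = (10 + 0)*(-1/16) = 10*(-1/16) = -5/8 ≈ -0.62500)
G = -33/19 (G = 33/(-19) = 33*(-1/19) = -33/19 ≈ -1.7368)
(t*G)*P = -12*(-33/19)*(-5/8) = (396/19)*(-5/8) = -495/38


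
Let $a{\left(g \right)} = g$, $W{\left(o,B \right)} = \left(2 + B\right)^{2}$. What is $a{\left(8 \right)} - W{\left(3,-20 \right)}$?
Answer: $-316$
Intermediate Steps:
$a{\left(8 \right)} - W{\left(3,-20 \right)} = 8 - \left(2 - 20\right)^{2} = 8 - \left(-18\right)^{2} = 8 - 324 = -316$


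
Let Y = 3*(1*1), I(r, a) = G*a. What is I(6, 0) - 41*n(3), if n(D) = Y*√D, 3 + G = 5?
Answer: -123*√3 ≈ -213.04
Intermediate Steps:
G = 2 (G = -3 + 5 = 2)
I(r, a) = 2*a
Y = 3 (Y = 3*1 = 3)
n(D) = 3*√D
I(6, 0) - 41*n(3) = 2*0 - 123*√3 = 0 - 123*√3 = -123*√3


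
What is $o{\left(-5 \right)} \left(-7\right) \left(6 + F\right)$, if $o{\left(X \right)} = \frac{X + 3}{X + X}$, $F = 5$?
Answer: $- \frac{77}{5} \approx -15.4$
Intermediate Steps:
$o{\left(X \right)} = \frac{3 + X}{2 X}$
$o{\left(-5 \right)} \left(-7\right) \left(6 + F\right) = \frac{3 - 5}{2 \left(-5\right)} \left(-7\right) \left(6 + 5\right) = \frac{1}{2} \left(- \frac{1}{5}\right) \left(-2\right) \left(-7\right) 11 = \frac{1}{5} \left(-7\right) 11 = \left(- \frac{7}{5}\right) 11 = - \frac{77}{5}$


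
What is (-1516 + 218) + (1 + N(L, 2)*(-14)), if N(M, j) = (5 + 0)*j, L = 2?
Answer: -1437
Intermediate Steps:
N(M, j) = 5*j
(-1516 + 218) + (1 + N(L, 2)*(-14)) = (-1516 + 218) + (1 + (5*2)*(-14)) = -1298 + (1 + 10*(-14)) = -1298 + (1 - 140) = -1298 - 139 = -1437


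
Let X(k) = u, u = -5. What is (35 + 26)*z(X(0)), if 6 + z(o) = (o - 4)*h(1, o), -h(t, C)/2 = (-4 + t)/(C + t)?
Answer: 915/2 ≈ 457.50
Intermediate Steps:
h(t, C) = -2*(-4 + t)/(C + t)
X(k) = -5
z(o) = -6 + 6*(-4 + o)/(1 + o) (z(o) = -6 + (o - 4)*(2*(4 - 1*1)/(o + 1)) = -6 + (-4 + o)*(2*(4 - 1)/(1 + o)) = -6 + (-4 + o)*(2*3/(1 + o)) = -6 + (-4 + o)*(6/(1 + o)) = -6 + 6*(-4 + o)/(1 + o))
(35 + 26)*z(X(0)) = (35 + 26)*(-30/(1 - 5)) = 61*(-30/(-4)) = 61*(-30*(-1/4)) = 61*(15/2) = 915/2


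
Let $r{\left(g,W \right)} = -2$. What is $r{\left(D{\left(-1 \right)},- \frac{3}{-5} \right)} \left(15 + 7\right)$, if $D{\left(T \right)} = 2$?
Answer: $-44$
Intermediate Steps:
$r{\left(D{\left(-1 \right)},- \frac{3}{-5} \right)} \left(15 + 7\right) = - 2 \left(15 + 7\right) = \left(-2\right) 22 = -44$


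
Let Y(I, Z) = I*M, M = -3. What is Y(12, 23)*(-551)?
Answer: 19836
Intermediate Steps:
Y(I, Z) = -3*I (Y(I, Z) = I*(-3) = -3*I)
Y(12, 23)*(-551) = -3*12*(-551) = -36*(-551) = 19836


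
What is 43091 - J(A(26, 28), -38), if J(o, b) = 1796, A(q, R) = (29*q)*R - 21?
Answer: 41295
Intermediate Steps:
A(q, R) = -21 + 29*R*q (A(q, R) = 29*R*q - 21 = -21 + 29*R*q)
43091 - J(A(26, 28), -38) = 43091 - 1*1796 = 43091 - 1796 = 41295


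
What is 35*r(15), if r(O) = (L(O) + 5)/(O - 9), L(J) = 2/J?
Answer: 539/18 ≈ 29.944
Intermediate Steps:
r(O) = (5 + 2/O)/(-9 + O) (r(O) = (2/O + 5)/(O - 9) = (5 + 2/O)/(-9 + O))
35*r(15) = 35*((2 + 5*15)/(15*(-9 + 15))) = 35*((1/15)*(2 + 75)/6) = 35*((1/15)*(1/6)*77) = 35*(77/90) = 539/18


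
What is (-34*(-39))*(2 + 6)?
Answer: 10608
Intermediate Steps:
(-34*(-39))*(2 + 6) = 1326*8 = 10608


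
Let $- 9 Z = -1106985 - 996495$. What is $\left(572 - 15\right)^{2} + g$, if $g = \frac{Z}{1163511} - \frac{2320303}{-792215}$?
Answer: $\frac{285975169548553018}{921750866865} \approx 3.1025 \cdot 10^{5}$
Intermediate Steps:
$Z = 233720$ ($Z = - \frac{-1106985 - 996495}{9} = \left(- \frac{1}{9}\right) \left(-2103480\right) = 233720$)
$g = \frac{2884854553633}{921750866865}$ ($g = \frac{233720}{1163511} - \frac{2320303}{-792215} = 233720 \cdot \frac{1}{1163511} - - \frac{2320303}{792215} = \frac{233720}{1163511} + \frac{2320303}{792215} = \frac{2884854553633}{921750866865} \approx 3.1298$)
$\left(572 - 15\right)^{2} + g = \left(572 - 15\right)^{2} + \frac{2884854553633}{921750866865} = 557^{2} + \frac{2884854553633}{921750866865} = 310249 + \frac{2884854553633}{921750866865} = \frac{285975169548553018}{921750866865}$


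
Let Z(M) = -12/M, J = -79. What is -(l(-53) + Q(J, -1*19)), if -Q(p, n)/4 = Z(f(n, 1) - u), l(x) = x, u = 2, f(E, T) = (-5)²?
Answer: 1171/23 ≈ 50.913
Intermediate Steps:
f(E, T) = 25
Q(p, n) = 48/23 (Q(p, n) = -(-48)/(25 - 1*2) = -(-48)/(25 - 2) = -(-48)/23 = -4*(-12/23) = 48/23)
-(l(-53) + Q(J, -1*19)) = -(-53 + 48/23) = -1*(-1171/23) = 1171/23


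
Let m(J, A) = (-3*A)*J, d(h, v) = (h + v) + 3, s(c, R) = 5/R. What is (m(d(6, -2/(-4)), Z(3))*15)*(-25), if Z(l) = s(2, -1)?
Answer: -106875/2 ≈ -53438.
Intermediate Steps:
Z(l) = -5 (Z(l) = 5/(-1) = 5*(-1) = -5)
d(h, v) = 3 + h + v
m(J, A) = -3*A*J
(m(d(6, -2/(-4)), Z(3))*15)*(-25) = (-3*(-5)*(3 + 6 - 2/(-4))*15)*(-25) = (-3*(-5)*(3 + 6 - 2*(-1/4))*15)*(-25) = (-3*(-5)*(3 + 6 + 1/2)*15)*(-25) = (-3*(-5)*19/2*15)*(-25) = ((285/2)*15)*(-25) = (4275/2)*(-25) = -106875/2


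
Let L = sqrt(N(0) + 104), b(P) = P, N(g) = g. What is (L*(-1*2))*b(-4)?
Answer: 16*sqrt(26) ≈ 81.584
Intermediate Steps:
L = 2*sqrt(26) (L = sqrt(0 + 104) = sqrt(104) = 2*sqrt(26) ≈ 10.198)
(L*(-1*2))*b(-4) = ((2*sqrt(26))*(-1*2))*(-4) = ((2*sqrt(26))*(-2))*(-4) = -4*sqrt(26)*(-4) = 16*sqrt(26)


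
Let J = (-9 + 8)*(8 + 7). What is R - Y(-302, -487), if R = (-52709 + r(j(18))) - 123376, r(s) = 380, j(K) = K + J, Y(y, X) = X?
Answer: -175218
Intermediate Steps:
J = -15 (J = -1*15 = -15)
j(K) = -15 + K (j(K) = K - 15 = -15 + K)
R = -175705 (R = (-52709 + 380) - 123376 = -52329 - 123376 = -175705)
R - Y(-302, -487) = -175705 - 1*(-487) = -175705 + 487 = -175218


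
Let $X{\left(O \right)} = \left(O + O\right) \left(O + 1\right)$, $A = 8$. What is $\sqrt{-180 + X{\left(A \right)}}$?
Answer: $6 i \approx 6.0 i$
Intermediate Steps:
$X{\left(O \right)} = 2 O \left(1 + O\right)$
$\sqrt{-180 + X{\left(A \right)}} = \sqrt{-180 + 2 \cdot 8 \left(1 + 8\right)} = \sqrt{-180 + 2 \cdot 8 \cdot 9} = \sqrt{-180 + 144} = \sqrt{-36} = 6 i$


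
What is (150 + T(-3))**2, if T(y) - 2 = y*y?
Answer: 25921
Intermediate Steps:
T(y) = 2 + y**2 (T(y) = 2 + y*y = 2 + y**2)
(150 + T(-3))**2 = (150 + (2 + (-3)**2))**2 = (150 + (2 + 9))**2 = (150 + 11)**2 = 161**2 = 25921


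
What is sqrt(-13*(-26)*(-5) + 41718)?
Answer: 2*sqrt(10007) ≈ 200.07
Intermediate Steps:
sqrt(-13*(-26)*(-5) + 41718) = sqrt(338*(-5) + 41718) = sqrt(-1690 + 41718) = sqrt(40028) = 2*sqrt(10007)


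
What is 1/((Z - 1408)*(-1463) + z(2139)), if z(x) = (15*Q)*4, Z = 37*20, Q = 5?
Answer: 1/977584 ≈ 1.0229e-6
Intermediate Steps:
Z = 740
z(x) = 300 (z(x) = (15*5)*4 = 75*4 = 300)
1/((Z - 1408)*(-1463) + z(2139)) = 1/((740 - 1408)*(-1463) + 300) = 1/(-668*(-1463) + 300) = 1/(977284 + 300) = 1/977584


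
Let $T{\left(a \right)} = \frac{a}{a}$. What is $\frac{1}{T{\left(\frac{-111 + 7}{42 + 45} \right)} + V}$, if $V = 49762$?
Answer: $\frac{1}{49763} \approx 2.0095 \cdot 10^{-5}$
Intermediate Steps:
$T{\left(a \right)} = 1$
$\frac{1}{T{\left(\frac{-111 + 7}{42 + 45} \right)} + V} = \frac{1}{1 + 49762} = \frac{1}{49763}$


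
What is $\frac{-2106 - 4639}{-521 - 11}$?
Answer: $\frac{355}{28} \approx 12.679$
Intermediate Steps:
$\frac{-2106 - 4639}{-521 - 11} = - \frac{6745}{-532} = \left(-6745\right) \left(- \frac{1}{532}\right) = \frac{355}{28}$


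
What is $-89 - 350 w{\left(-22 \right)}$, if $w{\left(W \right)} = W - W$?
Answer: $-89$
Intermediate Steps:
$w{\left(W \right)} = 0$
$-89 - 350 w{\left(-22 \right)} = -89 - 0 = -89 + 0 = -89$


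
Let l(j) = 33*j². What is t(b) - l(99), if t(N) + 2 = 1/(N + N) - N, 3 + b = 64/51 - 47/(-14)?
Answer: -265804480993/821814 ≈ -3.2344e+5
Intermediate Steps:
b = 1151/714 (b = -3 + (64/51 - 47/(-14)) = -3 + (64*(1/51) - 47*(-1/14)) = -3 + (64/51 + 47/14) = -3 + 3293/714 = 1151/714 ≈ 1.6120)
t(N) = -2 + 1/(2*N) - N (t(N) = -2 + (1/(N + N) - N) = -2 + (1/(2*N) - N) = -2 + 1/(2*N) - N)
t(b) - l(99) = (-2 + 1/(2*(1151/714)) - 1*1151/714) - 33*99² = (-2 + (½)*(714/1151) - 1151/714) - 33*9801 = (-2 + 357/1151 - 1151/714) - 1*323433 = -2713531/821814 - 323433 = -265804480993/821814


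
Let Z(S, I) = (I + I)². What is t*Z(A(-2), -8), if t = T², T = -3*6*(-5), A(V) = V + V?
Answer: 2073600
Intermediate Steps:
A(V) = 2*V
T = 90 (T = -18*(-5) = 90)
Z(S, I) = 4*I² (Z(S, I) = (2*I)² = 4*I²)
t = 8100 (t = 90² = 8100)
t*Z(A(-2), -8) = 8100*(4*(-8)²) = 8100*(4*64) = 8100*256 = 2073600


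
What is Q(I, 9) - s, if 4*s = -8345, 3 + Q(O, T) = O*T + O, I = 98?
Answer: 12253/4 ≈ 3063.3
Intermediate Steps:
Q(O, T) = -3 + O + O*T (Q(O, T) = -3 + (O*T + O) = -3 + (O + O*T) = -3 + O + O*T)
s = -8345/4 (s = (¼)*(-8345) = -8345/4 ≈ -2086.3)
Q(I, 9) - s = (-3 + 98 + 98*9) - 1*(-8345/4) = (-3 + 98 + 882) + 8345/4 = 977 + 8345/4 = 12253/4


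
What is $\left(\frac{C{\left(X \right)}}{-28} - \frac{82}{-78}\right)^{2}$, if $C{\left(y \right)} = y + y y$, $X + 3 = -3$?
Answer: $\frac{121}{298116} \approx 0.00040588$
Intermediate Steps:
$X = -6$ ($X = -3 - 3 = -6$)
$C{\left(y \right)} = y + y^{2}$
$\left(\frac{C{\left(X \right)}}{-28} - \frac{82}{-78}\right)^{2} = \left(\frac{\left(-6\right) \left(1 - 6\right)}{-28} - \frac{82}{-78}\right)^{2} = \left(\left(-6\right) \left(-5\right) \left(- \frac{1}{28}\right) - - \frac{41}{39}\right)^{2} = \left(30 \left(- \frac{1}{28}\right) + \frac{41}{39}\right)^{2} = \left(- \frac{15}{14} + \frac{41}{39}\right)^{2} = \left(- \frac{11}{546}\right)^{2} = \frac{121}{298116}$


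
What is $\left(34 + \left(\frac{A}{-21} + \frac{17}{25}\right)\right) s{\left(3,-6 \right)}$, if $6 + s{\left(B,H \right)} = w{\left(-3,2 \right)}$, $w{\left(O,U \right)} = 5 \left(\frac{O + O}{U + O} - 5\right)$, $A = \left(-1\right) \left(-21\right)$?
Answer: $- \frac{842}{25} \approx -33.68$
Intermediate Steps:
$A = 21$
$w{\left(O,U \right)} = -25 + \frac{10 O}{O + U}$ ($w{\left(O,U \right)} = 5 \left(\frac{2 O}{O + U} - 5\right) = 5 \left(-5 + \frac{2 O}{O + U}\right) = -25 + \frac{10 O}{O + U}$)
$s{\left(B,H \right)} = -1$ ($s{\left(B,H \right)} = -6 + \frac{5 \left(\left(-5\right) 2 - -9\right)}{-3 + 2} = -6 + \frac{5 \left(-10 + 9\right)}{-1} = -6 + 5 \left(-1\right) \left(-1\right) = -6 + 5 = -1$)
$\left(34 + \left(\frac{A}{-21} + \frac{17}{25}\right)\right) s{\left(3,-6 \right)} = \left(34 + \left(\frac{21}{-21} + \frac{17}{25}\right)\right) \left(-1\right) = \left(34 + \left(21 \left(- \frac{1}{21}\right) + 17 \cdot \frac{1}{25}\right)\right) \left(-1\right) = \left(34 + \left(-1 + \frac{17}{25}\right)\right) \left(-1\right) = \left(34 - \frac{8}{25}\right) \left(-1\right) = \frac{842}{25} \left(-1\right) = - \frac{842}{25}$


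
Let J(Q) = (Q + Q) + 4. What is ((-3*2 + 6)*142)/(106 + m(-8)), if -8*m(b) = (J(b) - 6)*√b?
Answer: 0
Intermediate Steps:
J(Q) = 4 + 2*Q (J(Q) = 2*Q + 4 = 4 + 2*Q)
m(b) = -√b*(-2 + 2*b)/8 (m(b) = -((4 + 2*b) - 6)*√b/8 = -(-2 + 2*b)*√b/8 = -√b*(-2 + 2*b)/8)
((-3*2 + 6)*142)/(106 + m(-8)) = ((-3*2 + 6)*142)/(106 + √(-8)*(1 - 1*(-8))/4) = ((-6 + 6)*142)/(106 + (2*I*√2)*(1 + 8)/4) = (0*142)/(106 + (¼)*(2*I*√2)*9) = 0/(106 + 9*I*√2/2) = 0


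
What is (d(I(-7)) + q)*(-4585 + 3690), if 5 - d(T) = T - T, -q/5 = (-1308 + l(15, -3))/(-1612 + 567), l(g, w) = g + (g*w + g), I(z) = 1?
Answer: 248810/209 ≈ 1190.5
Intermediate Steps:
l(g, w) = 2*g + g*w (l(g, w) = g + (g + g*w) = 2*g + g*w)
q = -1323/209 (q = -5*(-1308 + 15*(2 - 3))/(-1612 + 567) = -5*(-1308 + 15*(-1))/(-1045) = -5*(-1308 - 15)*(-1)/1045 = -(-6615)*(-1)/1045 = -5*1323/1045 = -1323/209 ≈ -6.3301)
d(T) = 5 (d(T) = 5 - (T - T) = 5 - 1*0 = 5 + 0 = 5)
(d(I(-7)) + q)*(-4585 + 3690) = (5 - 1323/209)*(-4585 + 3690) = -278/209*(-895) = 248810/209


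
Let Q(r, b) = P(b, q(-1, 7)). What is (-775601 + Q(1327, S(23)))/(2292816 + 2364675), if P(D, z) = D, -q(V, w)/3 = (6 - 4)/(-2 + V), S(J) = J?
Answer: -258526/1552497 ≈ -0.16652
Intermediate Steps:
q(V, w) = -6/(-2 + V) (q(V, w) = -3*(6 - 4)/(-2 + V) = -6/(-2 + V))
Q(r, b) = b
(-775601 + Q(1327, S(23)))/(2292816 + 2364675) = (-775601 + 23)/(2292816 + 2364675) = -775578/4657491 = -775578*1/4657491 = -258526/1552497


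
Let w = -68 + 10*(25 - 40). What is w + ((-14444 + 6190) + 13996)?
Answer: 5524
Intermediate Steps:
w = -218 (w = -68 + 10*(-15) = -68 - 150 = -218)
w + ((-14444 + 6190) + 13996) = -218 + ((-14444 + 6190) + 13996) = -218 + (-8254 + 13996) = -218 + 5742 = 5524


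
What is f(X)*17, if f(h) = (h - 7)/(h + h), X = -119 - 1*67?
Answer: 3281/372 ≈ 8.8199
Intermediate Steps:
X = -186 (X = -119 - 67 = -186)
f(h) = (-7 + h)/(2*h) (f(h) = (-7 + h)/((2*h)) = (-7 + h)*(1/(2*h)) = (-7 + h)/(2*h))
f(X)*17 = ((1/2)*(-7 - 186)/(-186))*17 = ((1/2)*(-1/186)*(-193))*17 = (193/372)*17 = 3281/372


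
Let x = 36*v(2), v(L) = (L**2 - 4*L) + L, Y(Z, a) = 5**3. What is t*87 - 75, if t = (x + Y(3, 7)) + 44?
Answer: 8364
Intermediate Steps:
Y(Z, a) = 125
v(L) = L**2 - 3*L
x = -72 (x = 36*(2*(-3 + 2)) = 36*(2*(-1)) = 36*(-2) = -72)
t = 97 (t = (-72 + 125) + 44 = 53 + 44 = 97)
t*87 - 75 = 97*87 - 75 = 8439 - 75 = 8364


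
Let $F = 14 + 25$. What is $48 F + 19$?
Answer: $1891$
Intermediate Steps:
$F = 39$
$48 F + 19 = 48 \cdot 39 + 19 = 1872 + 19 = 1891$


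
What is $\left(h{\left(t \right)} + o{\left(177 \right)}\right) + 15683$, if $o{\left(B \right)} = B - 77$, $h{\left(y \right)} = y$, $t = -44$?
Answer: $15739$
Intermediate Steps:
$o{\left(B \right)} = -77 + B$
$\left(h{\left(t \right)} + o{\left(177 \right)}\right) + 15683 = \left(-44 + \left(-77 + 177\right)\right) + 15683 = \left(-44 + 100\right) + 15683 = 56 + 15683 = 15739$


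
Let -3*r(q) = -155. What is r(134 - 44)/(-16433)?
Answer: -155/49299 ≈ -0.0031441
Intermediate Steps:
r(q) = 155/3 (r(q) = -⅓*(-155) = 155/3)
r(134 - 44)/(-16433) = (155/3)/(-16433) = (155/3)*(-1/16433) = -155/49299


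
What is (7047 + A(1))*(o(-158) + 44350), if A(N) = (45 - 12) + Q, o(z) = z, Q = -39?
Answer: 311155872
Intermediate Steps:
A(N) = -6 (A(N) = (45 - 12) - 39 = 33 - 39 = -6)
(7047 + A(1))*(o(-158) + 44350) = (7047 - 6)*(-158 + 44350) = 7041*44192 = 311155872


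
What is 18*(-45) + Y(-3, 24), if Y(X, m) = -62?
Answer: -872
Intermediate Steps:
18*(-45) + Y(-3, 24) = 18*(-45) - 62 = -810 - 62 = -872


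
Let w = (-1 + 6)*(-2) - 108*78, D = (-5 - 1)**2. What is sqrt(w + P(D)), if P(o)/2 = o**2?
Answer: I*sqrt(5842) ≈ 76.433*I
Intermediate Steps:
D = 36 (D = (-6)**2 = 36)
P(o) = 2*o**2
w = -8434 (w = 5*(-2) - 8424 = -10 - 8424 = -8434)
sqrt(w + P(D)) = sqrt(-8434 + 2*36**2) = sqrt(-8434 + 2*1296) = sqrt(-8434 + 2592) = sqrt(-5842) = I*sqrt(5842)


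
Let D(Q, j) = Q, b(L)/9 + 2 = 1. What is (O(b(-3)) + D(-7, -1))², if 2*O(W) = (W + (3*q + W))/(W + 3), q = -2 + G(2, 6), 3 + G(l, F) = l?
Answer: 361/16 ≈ 22.563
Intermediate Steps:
G(l, F) = -3 + l
b(L) = -9 (b(L) = -18 + 9*1 = -18 + 9 = -9)
q = -3 (q = -2 + (-3 + 2) = -2 - 1 = -3)
O(W) = (-9 + 2*W)/(2*(3 + W)) (O(W) = ((W + (3*(-3) + W))/(W + 3))/2 = ((W + (-9 + W))/(3 + W))/2 = ((-9 + 2*W)/(3 + W))/2 = (-9 + 2*W)/(2*(3 + W)))
(O(b(-3)) + D(-7, -1))² = ((-9/2 - 9)/(3 - 9) - 7)² = (-27/2/(-6) - 7)² = (-⅙*(-27/2) - 7)² = (9/4 - 7)² = (-19/4)² = 361/16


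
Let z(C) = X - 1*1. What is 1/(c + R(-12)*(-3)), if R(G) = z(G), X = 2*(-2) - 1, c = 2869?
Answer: 1/2887 ≈ 0.00034638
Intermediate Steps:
X = -5 (X = -4 - 1 = -5)
z(C) = -6 (z(C) = -5 - 1*1 = -5 - 1 = -6)
R(G) = -6
1/(c + R(-12)*(-3)) = 1/(2869 - 6*(-3)) = 1/(2869 + 18) = 1/2887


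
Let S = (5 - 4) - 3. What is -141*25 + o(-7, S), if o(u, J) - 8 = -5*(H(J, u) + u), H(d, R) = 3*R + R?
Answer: -3342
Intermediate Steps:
H(d, R) = 4*R
S = -2 (S = 1 - 3 = -2)
o(u, J) = 8 - 25*u (o(u, J) = 8 - 5*(4*u + u) = 8 - 25*u)
-141*25 + o(-7, S) = -141*25 + (8 - 25*(-7)) = -3525 + (8 + 175) = -3525 + 183 = -3342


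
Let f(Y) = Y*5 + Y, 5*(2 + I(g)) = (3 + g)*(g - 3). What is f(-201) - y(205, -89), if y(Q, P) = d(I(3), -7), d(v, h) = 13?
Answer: -1219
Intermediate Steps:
I(g) = -2 + (-3 + g)*(3 + g)/5 (I(g) = -2 + ((3 + g)*(g - 3))/5 = -2 + ((3 + g)*(-3 + g))/5 = -2 + ((-3 + g)*(3 + g))/5 = -2 + (-3 + g)*(3 + g)/5)
f(Y) = 6*Y (f(Y) = 5*Y + Y = 6*Y)
y(Q, P) = 13
f(-201) - y(205, -89) = 6*(-201) - 1*13 = -1206 - 13 = -1219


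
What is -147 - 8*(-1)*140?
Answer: 973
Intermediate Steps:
-147 - 8*(-1)*140 = -147 + 8*140 = -147 + 1120 = 973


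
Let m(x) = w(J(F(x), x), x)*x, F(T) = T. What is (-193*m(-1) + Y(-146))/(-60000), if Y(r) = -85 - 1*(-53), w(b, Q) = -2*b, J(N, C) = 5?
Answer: 327/10000 ≈ 0.032700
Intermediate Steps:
m(x) = -10*x (m(x) = (-2*5)*x = -10*x)
Y(r) = -32 (Y(r) = -85 + 53 = -32)
(-193*m(-1) + Y(-146))/(-60000) = (-(-1930)*(-1) - 32)/(-60000) = (-193*10 - 32)*(-1/60000) = (-1930 - 32)*(-1/60000) = -1962*(-1/60000) = 327/10000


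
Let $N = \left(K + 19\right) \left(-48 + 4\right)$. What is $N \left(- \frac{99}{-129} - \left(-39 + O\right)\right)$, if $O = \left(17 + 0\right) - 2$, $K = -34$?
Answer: $\frac{702900}{43} \approx 16347.0$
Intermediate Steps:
$O = 15$ ($O = 17 - 2 = 15$)
$N = 660$ ($N = \left(-34 + 19\right) \left(-48 + 4\right) = \left(-15\right) \left(-44\right) = 660$)
$N \left(- \frac{99}{-129} - \left(-39 + O\right)\right) = 660 \left(- \frac{99}{-129} + \left(39 - 15\right)\right) = 660 \left(\left(-99\right) \left(- \frac{1}{129}\right) + \left(39 - 15\right)\right) = 660 \left(\frac{33}{43} + 24\right) = 660 \cdot \frac{1065}{43} = \frac{702900}{43}$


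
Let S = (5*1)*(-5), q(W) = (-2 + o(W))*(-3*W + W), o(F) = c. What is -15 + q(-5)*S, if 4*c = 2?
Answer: 360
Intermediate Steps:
c = ½ (c = (¼)*2 = ½ ≈ 0.50000)
o(F) = ½
q(W) = 3*W (q(W) = (-2 + ½)*(-3*W + W) = -(-3)*W = 3*W)
S = -25 (S = 5*(-5) = -25)
-15 + q(-5)*S = -15 + (3*(-5))*(-25) = -15 - 15*(-25) = -15 + 375 = 360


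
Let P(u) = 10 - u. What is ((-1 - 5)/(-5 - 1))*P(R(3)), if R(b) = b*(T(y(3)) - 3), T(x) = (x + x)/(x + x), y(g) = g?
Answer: 16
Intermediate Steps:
T(x) = 1 (T(x) = (2*x)/((2*x)) = (2*x)*(1/(2*x)) = 1)
R(b) = -2*b (R(b) = b*(1 - 3) = b*(-2) = -2*b)
((-1 - 5)/(-5 - 1))*P(R(3)) = ((-1 - 5)/(-5 - 1))*(10 - (-2)*3) = (-6/(-6))*(10 - 1*(-6)) = (-6*(-⅙))*(10 + 6) = 1*16 = 16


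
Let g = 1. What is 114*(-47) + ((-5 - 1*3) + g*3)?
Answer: -5363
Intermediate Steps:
114*(-47) + ((-5 - 1*3) + g*3) = 114*(-47) + ((-5 - 1*3) + 1*3) = -5358 + ((-5 - 3) + 3) = -5358 + (-8 + 3) = -5358 - 5 = -5363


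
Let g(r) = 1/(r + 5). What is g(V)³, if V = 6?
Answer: 1/1331 ≈ 0.00075131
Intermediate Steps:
g(r) = 1/(5 + r)
g(V)³ = (1/(5 + 6))³ = (1/11)³ = 1/1331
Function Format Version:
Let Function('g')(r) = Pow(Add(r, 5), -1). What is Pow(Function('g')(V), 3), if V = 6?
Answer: Rational(1, 1331) ≈ 0.00075131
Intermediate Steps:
Function('g')(r) = Pow(Add(5, r), -1)
Pow(Function('g')(V), 3) = Pow(Pow(Add(5, 6), -1), 3) = Pow(Pow(11, -1), 3) = Pow(Rational(1, 11), 3) = Rational(1, 1331)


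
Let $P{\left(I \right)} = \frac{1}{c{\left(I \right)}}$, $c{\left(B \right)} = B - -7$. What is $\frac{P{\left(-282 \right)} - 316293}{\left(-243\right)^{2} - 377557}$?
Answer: $\frac{21745144}{21897425} \approx 0.99305$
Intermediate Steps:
$c{\left(B \right)} = 7 + B$ ($c{\left(B \right)} = B + 7 = 7 + B$)
$P{\left(I \right)} = \frac{1}{7 + I}$
$\frac{P{\left(-282 \right)} - 316293}{\left(-243\right)^{2} - 377557} = \frac{\frac{1}{7 - 282} - 316293}{\left(-243\right)^{2} - 377557} = \frac{\frac{1}{-275} - 316293}{59049 - 377557} = \frac{- \frac{1}{275} - 316293}{-318508} = \left(- \frac{86980576}{275}\right) \left(- \frac{1}{318508}\right) = \frac{21745144}{21897425}$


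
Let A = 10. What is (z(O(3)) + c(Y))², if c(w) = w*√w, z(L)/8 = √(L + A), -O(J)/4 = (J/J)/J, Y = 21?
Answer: 29447/3 + 336*√182 ≈ 14349.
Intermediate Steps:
O(J) = -4/J (O(J) = -4*J/J/J = -4/J)
z(L) = 8*√(10 + L) (z(L) = 8*√(L + 10) = 8*√(10 + L))
c(w) = w^(3/2)
(z(O(3)) + c(Y))² = (8*√(10 - 4/3) + 21^(3/2))² = (8*√(10 - 4*⅓) + 21*√21)² = (8*√(10 - 4/3) + 21*√21)² = (8*√(26/3) + 21*√21)² = (8*(√78/3) + 21*√21)² = (8*√78/3 + 21*√21)² = (21*√21 + 8*√78/3)²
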